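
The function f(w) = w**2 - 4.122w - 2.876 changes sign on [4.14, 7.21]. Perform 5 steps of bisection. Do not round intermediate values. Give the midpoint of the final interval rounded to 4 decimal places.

4.7636

f(4.140000) = -2.801480, f(7.210000) = 19.388480 (opposite signs)
step 1: m = 5.675000, f(m) = 5.937275 > 0 → root in [4.140000, 5.675000]
step 2: m = 4.907500, f(m) = 0.978841 > 0 → root in [4.140000, 4.907500]
step 3: m = 4.523750, f(m) = -1.058583 < 0 → root in [4.523750, 4.907500]
step 4: m = 4.715625, f(m) = -0.076687 < 0 → root in [4.715625, 4.907500]
step 5: m = 4.811562, f(m) = 0.441873 > 0 → root in [4.715625, 4.811562]
Midpoint of [4.715625, 4.811562] = 4.763594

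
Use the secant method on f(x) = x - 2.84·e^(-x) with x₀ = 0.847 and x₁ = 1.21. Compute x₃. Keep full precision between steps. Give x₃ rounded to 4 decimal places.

f(x_0) = -0.370505, f(x_1) = 0.363120
x_2 = 1.210000 - (0.363120)·(1.210000 - 0.847000)/(0.363120 - (-0.370505)) = 1.030327; f(x_2) = 0.016759
x_3 = 1.030327 - (0.016759)·(1.030327 - 1.210000)/(0.016759 - (0.363120)) = 1.021633; f(x_3) = -0.000785

1.0216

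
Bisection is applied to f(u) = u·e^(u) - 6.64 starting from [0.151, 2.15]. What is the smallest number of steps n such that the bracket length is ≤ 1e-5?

Initial width b − a = 2.15 − 0.151 = 1.999000.
After n steps the width is (b−a)/2^n; need (b−a)/2^n ≤ 1e-5.
So n ≥ log₂(1.999000/1e-5) = log₂(199900.0000) ≈ 17.6089.
Hence n = 18.

18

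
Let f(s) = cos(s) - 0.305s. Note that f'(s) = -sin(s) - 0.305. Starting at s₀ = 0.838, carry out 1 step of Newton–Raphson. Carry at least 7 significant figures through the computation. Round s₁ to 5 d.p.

Newton update: s ← s − f(s)/f'(s).
s_0 = 0.838000: f = 0.413361, f' = -1.048307 → s_1 = 0.838000 - (0.413361)/(-1.048307) = 1.232313

1.23231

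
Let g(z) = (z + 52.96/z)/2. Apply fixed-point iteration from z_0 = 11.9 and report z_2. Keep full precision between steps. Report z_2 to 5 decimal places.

7.32667

z_1 = g(11.900000) = 8.175210
z_2 = g(8.175210) = 7.326666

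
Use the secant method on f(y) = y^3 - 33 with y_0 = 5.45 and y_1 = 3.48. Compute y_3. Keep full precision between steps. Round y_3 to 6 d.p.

Secant update: y_(k+1) = y_k − f(y_k)·(y_k − y_(k-1))/(f(y_k) − f(y_(k-1))).
f(y_0) = 128.878625, f(y_1) = 9.144192
y_2 = 3.480000 - (9.144192)·(3.480000 - 5.450000)/(9.144192 - (128.878625)) = 3.329550; f(y_2) = 3.911065
y_3 = 3.329550 - (3.911065)·(3.329550 - 3.480000)/(3.911065 - (9.144192)) = 3.217108; f(y_3) = 0.296387

3.217108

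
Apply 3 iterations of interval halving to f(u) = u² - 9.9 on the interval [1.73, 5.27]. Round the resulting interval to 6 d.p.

[3.057500, 3.500000]

f(1.730000) = -6.907100, f(5.270000) = 17.872900 (opposite signs)
step 1: m = 3.500000, f(m) = 2.350000 > 0 → root in [1.730000, 3.500000]
step 2: m = 2.615000, f(m) = -3.061775 < 0 → root in [2.615000, 3.500000]
step 3: m = 3.057500, f(m) = -0.551694 < 0 → root in [3.057500, 3.500000]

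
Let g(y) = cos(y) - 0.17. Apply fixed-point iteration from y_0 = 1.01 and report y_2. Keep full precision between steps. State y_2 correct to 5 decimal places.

y_1 = g(1.010000) = 0.361861
y_2 = g(0.361861) = 0.765240

0.76524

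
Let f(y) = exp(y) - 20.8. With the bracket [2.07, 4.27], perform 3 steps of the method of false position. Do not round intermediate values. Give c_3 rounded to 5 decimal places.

False-position update: c = (a·f(b) − b·f(a))/(f(b) − f(a)); replace the endpoint whose sign matches f(c).
f(2.070000) = -12.875177, f(4.270000) = 50.721636
step 1: c = 2.515390, f(c) = -8.428566 < 0 → new bracket [2.515390, 4.270000]
step 2: c = 2.765412, f(c) = -4.914417 < 0 → new bracket [2.765412, 4.270000]
step 3: c = 2.898315, f(c) = -2.656461 < 0 → new bracket [2.898315, 4.270000]

2.89831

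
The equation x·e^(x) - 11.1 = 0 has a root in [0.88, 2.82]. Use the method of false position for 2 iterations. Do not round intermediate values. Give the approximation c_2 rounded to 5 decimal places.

f(0.880000) = -8.978408, f(2.820000) = 36.210719
step 1: c = 1.265449, f(c) = -6.614382 < 0 → new bracket [1.265449, 2.820000]
step 2: c = 1.505551, f(c) = -4.315027 < 0 → new bracket [1.505551, 2.820000]

1.50555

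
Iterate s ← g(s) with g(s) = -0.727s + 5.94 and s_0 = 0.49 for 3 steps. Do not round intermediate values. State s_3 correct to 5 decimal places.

4.57280

s_1 = g(0.490000) = 5.583770
s_2 = g(5.583770) = 1.880599
s_3 = g(1.880599) = 4.572804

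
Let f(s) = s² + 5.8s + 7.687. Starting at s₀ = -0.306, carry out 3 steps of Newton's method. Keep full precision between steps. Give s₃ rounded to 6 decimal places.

Newton update: s ← s − f(s)/f'(s).
f'(s) = 2s + 5.8
s_0 = -0.306000: f = 6.005836, f' = 5.188000 → s_1 = -0.306000 - (6.005836)/(5.188000) = -1.463640
s_1 = -1.463640: f = 1.340130, f' = 2.872720 → s_2 = -1.463640 - (1.340130)/(2.872720) = -1.930142
s_2 = -1.930142: f = 0.217624, f' = 1.939716 → s_3 = -1.930142 - (0.217624)/(1.939716) = -2.042336

-2.042336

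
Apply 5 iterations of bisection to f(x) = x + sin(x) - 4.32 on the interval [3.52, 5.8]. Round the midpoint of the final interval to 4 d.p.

f(3.520000) = -1.169441, f(5.800000) = 1.015398 (opposite signs)
step 1: m = 4.660000, f(m) = -0.658628 < 0 → root in [4.660000, 5.800000]
step 2: m = 5.230000, f(m) = 0.040996 > 0 → root in [4.660000, 5.230000]
step 3: m = 4.945000, f(m) = -0.348068 < 0 → root in [4.945000, 5.230000]
step 4: m = 5.087500, f(m) = -0.162967 < 0 → root in [5.087500, 5.230000]
step 5: m = 5.158750, f(m) = -0.063274 < 0 → root in [5.158750, 5.230000]
Midpoint of [5.158750, 5.230000] = 5.194375

5.1944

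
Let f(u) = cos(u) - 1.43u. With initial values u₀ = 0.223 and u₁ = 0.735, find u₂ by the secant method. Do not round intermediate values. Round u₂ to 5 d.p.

0.57103

f(u_0) = 0.656348, f(u_1) = -0.309219
u_2 = 0.735000 - (-0.309219)·(0.735000 - 0.223000)/(-0.309219 - (0.656348)) = 0.571034; f(u_2) = 0.024764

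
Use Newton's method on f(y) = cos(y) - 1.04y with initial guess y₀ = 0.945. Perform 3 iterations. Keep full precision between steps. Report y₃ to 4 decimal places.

0.7218

Newton update: y ← y − f(y)/f'(y).
f'(y) = -sin(y) - 1.04
y_0 = 0.945000: f = -0.397057, f' = -1.850497 → y_1 = 0.945000 - (-0.397057)/(-1.850497) = 0.730432
y_1 = 0.730432: f = -0.014763, f' = -1.707192 → y_2 = 0.730432 - (-0.014763)/(-1.707192) = 0.721784
y_2 = 0.721784: f = -0.000028, f' = -1.700725 → y_3 = 0.721784 - (-0.000028)/(-1.700725) = 0.721768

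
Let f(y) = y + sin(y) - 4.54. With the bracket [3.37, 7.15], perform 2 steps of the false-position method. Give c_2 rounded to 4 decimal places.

f(3.370000) = -1.396427, f(7.150000) = 3.372271
step 1: c = 4.476904, f(c) = -1.035497 < 0 → new bracket [4.476904, 7.150000]
step 2: c = 5.104883, f(c) = -0.359075 < 0 → new bracket [5.104883, 7.150000]

5.1049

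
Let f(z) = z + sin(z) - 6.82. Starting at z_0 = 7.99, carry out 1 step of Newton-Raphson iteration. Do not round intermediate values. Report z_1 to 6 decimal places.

Newton update: z ← z − f(z)/f'(z).
f'(z) = 1 + cos(z)
z_0 = 7.990000: f = 2.160764, f' = 0.864401 → z_1 = 7.990000 - (2.160764)/(0.864401) = 5.490275

5.490275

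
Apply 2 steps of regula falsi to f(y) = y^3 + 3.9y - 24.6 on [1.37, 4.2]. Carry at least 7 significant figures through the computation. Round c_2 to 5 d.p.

f(1.370000) = -16.685647, f(4.200000) = 65.868000
step 1: c = 1.941996, f(c) = -9.702267 < 0 → new bracket [1.941996, 4.200000]
step 2: c = 2.231895, f(c) = -4.777739 < 0 → new bracket [2.231895, 4.200000]

2.23190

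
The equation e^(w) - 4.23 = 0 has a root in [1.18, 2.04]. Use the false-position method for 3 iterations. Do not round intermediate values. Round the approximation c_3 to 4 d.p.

1.4368

f(1.180000) = -0.975626, f(2.040000) = 3.460609
step 1: c = 1.369133, f(c) = -0.298060 < 0 → new bracket [1.369133, 2.040000]
step 2: c = 1.422332, f(c) = -0.083219 < 0 → new bracket [1.422332, 2.040000]
step 3: c = 1.436837, f(c) = -0.022634 < 0 → new bracket [1.436837, 2.040000]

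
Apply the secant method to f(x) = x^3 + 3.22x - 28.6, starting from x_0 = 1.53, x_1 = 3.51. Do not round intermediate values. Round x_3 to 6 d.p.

f(x_0) = -20.091823, f(x_1) = 25.945751
x_2 = 3.510000 - (25.945751)·(3.510000 - 1.530000)/(25.945751 - (-20.091823)) = 2.394116; f(x_2) = -7.168371
x_3 = 2.394116 - (-7.168371)·(2.394116 - 3.510000)/(-7.168371 - (25.945751)) = 2.635677; f(x_3) = -1.803622

2.635677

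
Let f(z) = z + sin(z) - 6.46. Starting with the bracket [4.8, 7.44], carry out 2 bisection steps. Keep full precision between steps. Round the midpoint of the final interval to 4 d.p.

f(4.800000) = -2.656165, f(7.440000) = 1.895526 (opposite signs)
step 1: m = 6.120000, f(m) = -0.502462 < 0 → root in [6.120000, 7.440000]
step 2: m = 6.780000, f(m) = 0.796628 > 0 → root in [6.120000, 6.780000]
Midpoint of [6.120000, 6.780000] = 6.450000

6.4500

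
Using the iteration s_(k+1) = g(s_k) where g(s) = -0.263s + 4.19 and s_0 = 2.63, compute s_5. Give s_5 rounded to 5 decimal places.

s_1 = g(2.630000) = 3.498310
s_2 = g(3.498310) = 3.269944
s_3 = g(3.269944) = 3.330005
s_4 = g(3.330005) = 3.314209
s_5 = g(3.314209) = 3.318363

3.31836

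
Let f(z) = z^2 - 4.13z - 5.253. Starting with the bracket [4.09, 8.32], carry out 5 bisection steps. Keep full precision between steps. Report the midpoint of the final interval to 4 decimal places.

f(4.090000) = -5.416600, f(8.320000) = 29.607800 (opposite signs)
step 1: m = 6.205000, f(m) = 7.622375 > 0 → root in [4.090000, 6.205000]
step 2: m = 5.147500, f(m) = -0.015419 < 0 → root in [5.147500, 6.205000]
step 3: m = 5.676250, f(m) = 3.523902 > 0 → root in [5.147500, 5.676250]
step 4: m = 5.411875, f(m) = 1.684347 > 0 → root in [5.147500, 5.411875]
step 5: m = 5.279687, f(m) = 0.816991 > 0 → root in [5.147500, 5.279687]
Midpoint of [5.147500, 5.279687] = 5.213594

5.2136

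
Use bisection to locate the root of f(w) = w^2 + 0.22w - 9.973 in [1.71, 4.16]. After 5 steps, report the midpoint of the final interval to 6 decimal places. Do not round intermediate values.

f(1.710000) = -6.672700, f(4.160000) = 8.247800 (opposite signs)
step 1: m = 2.935000, f(m) = -0.713075 < 0 → root in [2.935000, 4.160000]
step 2: m = 3.547500, f(m) = 3.392206 > 0 → root in [2.935000, 3.547500]
step 3: m = 3.241250, f(m) = 1.245777 > 0 → root in [2.935000, 3.241250]
step 4: m = 3.088125, f(m) = 0.242904 > 0 → root in [2.935000, 3.088125]
step 5: m = 3.011563, f(m) = -0.240948 < 0 → root in [3.011563, 3.088125]
Midpoint of [3.011563, 3.088125] = 3.049844

3.049844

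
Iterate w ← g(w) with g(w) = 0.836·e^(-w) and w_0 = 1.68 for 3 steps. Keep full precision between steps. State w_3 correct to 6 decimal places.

0.408807

w_1 = g(1.680000) = 0.155809
w_2 = g(0.155809) = 0.715384
w_3 = g(0.715384) = 0.408807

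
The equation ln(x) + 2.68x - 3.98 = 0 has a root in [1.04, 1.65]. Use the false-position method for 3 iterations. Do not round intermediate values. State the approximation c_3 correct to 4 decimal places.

f(1.040000) = -1.153579, f(1.650000) = 0.942775
step 1: c = 1.375670, f(c) = 0.025737 > 0 → new bracket [1.040000, 1.375670]
step 2: c = 1.368345, f(c) = 0.000765 > 0 → new bracket [1.040000, 1.368345]
step 3: c = 1.368127, f(c) = 0.000023 > 0 → new bracket [1.040000, 1.368127]

1.3681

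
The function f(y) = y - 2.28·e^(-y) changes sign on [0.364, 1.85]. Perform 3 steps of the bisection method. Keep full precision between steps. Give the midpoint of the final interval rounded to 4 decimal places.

f(0.364000) = -1.220352, f(1.850000) = 1.491499 (opposite signs)
step 1: m = 1.107000, f(m) = 0.353348 > 0 → root in [0.364000, 1.107000]
step 2: m = 0.735500, f(m) = -0.357226 < 0 → root in [0.735500, 1.107000]
step 3: m = 0.921250, f(m) = 0.013762 > 0 → root in [0.735500, 0.921250]
Midpoint of [0.735500, 0.921250] = 0.828375

0.8284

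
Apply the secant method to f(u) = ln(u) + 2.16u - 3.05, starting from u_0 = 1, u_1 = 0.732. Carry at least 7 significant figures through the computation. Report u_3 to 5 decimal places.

1.29111

f(u_0) = -0.890000, f(u_1) = -1.780855
u_2 = 0.732000 - (-1.780855)·(0.732000 - 1.000000)/(-1.780855 - (-0.890000)) = 1.267743; f(u_2) = -0.074437
u_3 = 1.267743 - (-0.074437)·(1.267743 - 0.732000)/(-0.074437 - (-1.780855)) = 1.291113; f(u_3) = -0.005691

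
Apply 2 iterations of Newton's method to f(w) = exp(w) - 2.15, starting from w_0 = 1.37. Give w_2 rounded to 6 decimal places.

0.776296

f'(w) = exp(w)
w_0 = 1.370000: f = 1.785351, f' = 3.935351 → w_1 = 1.370000 - (1.785351)/(3.935351) = 0.916330
w_1 = 0.916330: f = 0.350098, f' = 2.500098 → w_2 = 0.916330 - (0.350098)/(2.500098) = 0.776296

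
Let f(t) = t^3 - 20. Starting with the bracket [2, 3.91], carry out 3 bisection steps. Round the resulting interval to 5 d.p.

[2.47750, 2.71625]

f(2.000000) = -12.000000, f(3.910000) = 39.776471 (opposite signs)
step 1: m = 2.955000, f(m) = 5.803134 > 0 → root in [2.000000, 2.955000]
step 2: m = 2.477500, f(m) = -4.793090 < 0 → root in [2.477500, 2.955000]
step 3: m = 2.716250, f(m) = 0.040531 > 0 → root in [2.477500, 2.716250]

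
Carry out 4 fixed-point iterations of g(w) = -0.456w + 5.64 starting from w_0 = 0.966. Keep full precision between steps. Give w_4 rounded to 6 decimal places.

w_1 = g(0.966000) = 5.199504
w_2 = g(5.199504) = 3.269026
w_3 = g(3.269026) = 4.149324
w_4 = g(4.149324) = 3.747908

3.747908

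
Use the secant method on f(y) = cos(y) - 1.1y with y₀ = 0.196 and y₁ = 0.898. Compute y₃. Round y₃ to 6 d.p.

Secant update: y_(k+1) = y_k − f(y_k)·(y_k − y_(k-1))/(f(y_k) − f(y_(k-1))).
f(y_0) = 0.765253, f(y_1) = -0.364625
y_2 = 0.898000 - (-0.364625)·(0.898000 - 0.196000)/(-0.364625 - (0.765253)) = 0.671457; f(y_2) = 0.044314
y_3 = 0.671457 - (0.044314)·(0.671457 - 0.898000)/(0.044314 - (-0.364625)) = 0.696006; f(y_3) = 0.001803

0.696006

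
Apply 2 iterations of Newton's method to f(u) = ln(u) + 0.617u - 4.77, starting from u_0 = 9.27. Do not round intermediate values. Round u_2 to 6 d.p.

5.091657

Newton update: u ← u − f(u)/f'(u).
f'(u) = 1/u + 0.617
u_0 = 9.270000: f = 3.176373, f' = 0.724875 → u_1 = 9.270000 - (3.176373)/(0.724875) = 4.888039
u_1 = 4.888039: f = -0.167289, f' = 0.821581 → u_2 = 4.888039 - (-0.167289)/(0.821581) = 5.091657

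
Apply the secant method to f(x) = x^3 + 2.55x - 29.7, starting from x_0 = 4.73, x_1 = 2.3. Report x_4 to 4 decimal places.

2.8194

f(x_0) = 88.185317, f(x_1) = -11.668000
x_2 = 2.300000 - (-11.668000)·(2.300000 - 4.730000)/(-11.668000 - (88.185317)) = 2.583949; f(x_2) = -5.858441
x_3 = 2.583949 - (-5.858441)·(2.583949 - 2.300000)/(-5.858441 - (-11.668000)) = 2.870287; f(x_3) = 1.266227
x_4 = 2.870287 - (1.266227)·(2.870287 - 2.583949)/(1.266227 - (-5.858441)) = 2.819398; f(x_4) = -0.099133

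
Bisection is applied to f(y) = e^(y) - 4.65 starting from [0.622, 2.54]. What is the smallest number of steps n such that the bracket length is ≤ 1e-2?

Initial width b − a = 2.54 − 0.622 = 1.918000.
After n steps the width is (b−a)/2^n; need (b−a)/2^n ≤ 1e-2.
So n ≥ log₂(1.918000/1e-2) = log₂(191.8000) ≈ 7.5835.
Hence n = 8.

8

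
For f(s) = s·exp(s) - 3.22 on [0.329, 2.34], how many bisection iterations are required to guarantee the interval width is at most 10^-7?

Initial width b − a = 2.34 − 0.329 = 2.011000.
After n steps the width is (b−a)/2^n; need (b−a)/2^n ≤ 10^-7.
So n ≥ log₂(2.011000/10^-7) = log₂(20110000.0000) ≈ 24.2614.
Hence n = 25.

25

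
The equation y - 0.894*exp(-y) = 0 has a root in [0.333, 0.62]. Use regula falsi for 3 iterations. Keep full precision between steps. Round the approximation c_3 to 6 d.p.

f(0.333000) = -0.307793, f(0.620000) = 0.139078
step 1: c = 0.530678, f(c) = 0.004822 > 0 → new bracket [0.333000, 0.530678]
step 2: c = 0.527629, f(c) = 0.000167 > 0 → new bracket [0.333000, 0.527629]
step 3: c = 0.527523, f(c) = 0.000006 > 0 → new bracket [0.333000, 0.527523]

0.527523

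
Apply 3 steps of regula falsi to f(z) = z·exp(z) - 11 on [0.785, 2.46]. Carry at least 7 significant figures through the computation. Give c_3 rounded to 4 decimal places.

1.7373

False-position update: c = (a·f(b) − b·f(a))/(f(b) − f(a)); replace the endpoint whose sign matches f(c).
f(0.785000) = -9.278961, f(2.460000) = 17.793836
step 1: c = 1.359091, f(c) = -5.709527 < 0 → new bracket [1.359091, 2.460000]
step 2: c = 1.626528, f(c) = -2.727174 < 0 → new bracket [1.626528, 2.460000]
step 3: c = 1.737294, f(c) = -1.128788 < 0 → new bracket [1.737294, 2.460000]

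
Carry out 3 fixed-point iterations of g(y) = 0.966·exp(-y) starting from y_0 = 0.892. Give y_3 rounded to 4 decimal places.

0.5042

y_1 = g(0.892000) = 0.395901
y_2 = g(0.395901) = 0.650189
y_3 = g(0.650189) = 0.504201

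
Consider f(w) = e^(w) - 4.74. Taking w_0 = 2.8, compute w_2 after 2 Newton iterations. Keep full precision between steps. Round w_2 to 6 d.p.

1.675550

f'(w) = e^(w)
w_0 = 2.800000: f = 11.704647, f' = 16.444647 → w_1 = 2.800000 - (11.704647)/(16.444647) = 2.088240
w_1 = 2.088240: f = 3.330696, f' = 8.070696 → w_2 = 2.088240 - (3.330696)/(8.070696) = 1.675550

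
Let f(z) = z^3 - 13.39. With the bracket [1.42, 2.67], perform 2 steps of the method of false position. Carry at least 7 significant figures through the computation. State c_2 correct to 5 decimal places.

f(1.420000) = -10.526712, f(2.670000) = 5.644163
step 1: c = 2.233709, f(c) = -2.245004 < 0 → new bracket [2.233709, 2.670000]
step 2: c = 2.357864, f(c) = -0.281408 < 0 → new bracket [2.357864, 2.670000]

2.35786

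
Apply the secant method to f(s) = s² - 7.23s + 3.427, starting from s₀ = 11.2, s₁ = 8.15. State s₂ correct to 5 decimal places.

f(s_0) = 47.891000, f(s_1) = 10.925000
s_2 = 8.150000 - (10.925000)·(8.150000 - 11.200000)/(10.925000 - (47.891000)) = 7.248597; f(s_2) = 3.561805

7.24860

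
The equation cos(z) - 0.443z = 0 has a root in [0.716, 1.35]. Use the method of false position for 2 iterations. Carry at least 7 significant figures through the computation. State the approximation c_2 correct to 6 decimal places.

1.073867

f(0.716000) = 0.437249, f(1.350000) = -0.379043
step 1: c = 1.055604, f(c) = 0.025070 > 0 → new bracket [1.055604, 1.350000]
step 2: c = 1.073867, f(c) = 0.001005 > 0 → new bracket [1.073867, 1.350000]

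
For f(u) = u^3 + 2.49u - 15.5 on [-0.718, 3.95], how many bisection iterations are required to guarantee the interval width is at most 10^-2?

9

Initial width b − a = 3.95 − -0.718 = 4.668000.
After n steps the width is (b−a)/2^n; need (b−a)/2^n ≤ 10^-2.
So n ≥ log₂(4.668000/10^-2) = log₂(466.8000) ≈ 8.8667.
Hence n = 9.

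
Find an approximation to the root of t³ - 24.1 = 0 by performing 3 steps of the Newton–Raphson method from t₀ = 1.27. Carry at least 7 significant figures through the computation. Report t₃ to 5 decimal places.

3.22057

f'(t) = 3t²
t_0 = 1.270000: f = -22.051617, f' = 4.838700 → t_1 = 1.270000 - (-22.051617)/(4.838700) = 5.827343
t_1 = 5.827343: f = 173.784515, f' = 101.873790 → t_2 = 5.827343 - (173.784515)/(101.873790) = 4.121463
t_2 = 4.121463: f = 45.909043, f' = 50.959366 → t_3 = 4.121463 - (45.909043)/(50.959366) = 3.220568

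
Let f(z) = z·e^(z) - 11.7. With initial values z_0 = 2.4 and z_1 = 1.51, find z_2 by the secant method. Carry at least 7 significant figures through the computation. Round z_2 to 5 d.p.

1.73067

Secant update: z_(k+1) = z_k − f(z_k)·(z_k − z_(k-1))/(f(z_k) − f(z_(k-1))).
f(z_0) = 14.755623, f(z_1) = -4.864637
z_2 = 1.510000 - (-4.864637)·(1.510000 - 2.400000)/(-4.864637 - (14.755623)) = 1.730666; f(z_2) = -1.931407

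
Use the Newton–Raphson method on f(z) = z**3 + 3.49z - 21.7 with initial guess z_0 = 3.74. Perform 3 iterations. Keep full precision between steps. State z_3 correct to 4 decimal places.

2.3765

Newton update: z ← z − f(z)/f'(z).
f'(z) = 3z**2 + 3.49
z_0 = 3.740000: f = 43.666224, f' = 45.452800 → z_1 = 3.740000 - (43.666224)/(45.452800) = 2.779306
z_1 = 2.779306: f = 9.468648, f' = 26.663629 → z_2 = 2.779306 - (9.468648)/(26.663629) = 2.424191
z_2 = 2.424191: f = 1.006683, f' = 21.120112 → z_3 = 2.424191 - (1.006683)/(21.120112) = 2.376527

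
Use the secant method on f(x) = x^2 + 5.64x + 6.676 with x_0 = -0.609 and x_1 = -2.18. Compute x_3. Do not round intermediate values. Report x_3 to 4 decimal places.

-1.6328

f(x_0) = 3.612121, f(x_1) = -0.866800
x_2 = -2.180000 - (-0.866800)·(-2.180000 - -0.609000)/(-0.866800 - (3.612121)) = -1.875966; f(x_2) = -0.385200
x_3 = -1.875966 - (-0.385200)·(-1.875966 - -2.180000)/(-0.385200 - (-0.866800)) = -1.632789; f(x_3) = 0.133069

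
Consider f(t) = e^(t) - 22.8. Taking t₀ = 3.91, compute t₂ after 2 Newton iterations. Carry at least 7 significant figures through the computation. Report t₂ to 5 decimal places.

f'(t) = e^(t)
t_0 = 3.910000: f = 27.098952, f' = 49.898952 → t_1 = 3.910000 - (27.098952)/(49.898952) = 3.366923
t_1 = 3.366923: f = 6.189202, f' = 28.989202 → t_2 = 3.366923 - (6.189202)/(28.989202) = 3.153423

3.15342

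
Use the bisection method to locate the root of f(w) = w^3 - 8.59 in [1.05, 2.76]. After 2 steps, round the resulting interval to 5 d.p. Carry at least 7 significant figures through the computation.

[1.90500, 2.33250]

f(1.050000) = -7.432375, f(2.760000) = 12.434576 (opposite signs)
step 1: m = 1.905000, f(m) = -1.676707 < 0 → root in [1.905000, 2.760000]
step 2: m = 2.332500, f(m) = 4.100097 > 0 → root in [1.905000, 2.332500]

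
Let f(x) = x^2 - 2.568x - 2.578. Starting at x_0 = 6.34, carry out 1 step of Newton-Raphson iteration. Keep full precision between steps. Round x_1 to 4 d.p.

4.2300

Newton update: x ← x − f(x)/f'(x).
f'(x) = 2x - 2.568
x_0 = 6.340000: f = 21.336480, f' = 10.112000 → x_1 = 6.340000 - (21.336480)/(10.112000) = 4.229984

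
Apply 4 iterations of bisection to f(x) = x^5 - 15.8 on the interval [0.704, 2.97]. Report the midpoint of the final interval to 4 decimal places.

1.7662

f(0.704000) = -15.627073, f(2.970000) = 215.290582 (opposite signs)
step 1: m = 1.837000, f(m) = 5.119234 > 0 → root in [0.704000, 1.837000]
step 2: m = 1.270500, f(m) = -12.489654 < 0 → root in [1.270500, 1.837000]
step 3: m = 1.553750, f(m) = -6.744640 < 0 → root in [1.553750, 1.837000]
step 4: m = 1.695375, f(m) = -1.793524 < 0 → root in [1.695375, 1.837000]
Midpoint of [1.695375, 1.837000] = 1.766188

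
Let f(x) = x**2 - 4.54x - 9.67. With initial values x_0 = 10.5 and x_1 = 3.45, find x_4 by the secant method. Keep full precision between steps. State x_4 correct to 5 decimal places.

f(x_0) = 52.910000, f(x_1) = -13.430500
x_2 = 3.450000 - (-13.430500)·(3.450000 - 10.500000)/(-13.430500 - (52.910000)) = 4.877258; f(x_2) = -8.025104
x_3 = 4.877258 - (-8.025104)·(4.877258 - 3.450000)/(-8.025104 - (-13.430500)) = 6.996233; f(x_3) = 7.514378
x_4 = 6.996233 - (7.514378)·(6.996233 - 4.877258)/(7.514378 - (-8.025104)) = 5.971567; f(x_4) = -1.121301

5.97157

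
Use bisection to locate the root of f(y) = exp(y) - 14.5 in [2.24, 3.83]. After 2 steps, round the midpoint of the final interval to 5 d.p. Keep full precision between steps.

f(2.240000) = -5.106669, f(3.830000) = 31.562538 (opposite signs)
step 1: m = 3.035000, f(m) = 6.300978 > 0 → root in [2.240000, 3.035000]
step 2: m = 2.637500, f(m) = -0.521786 < 0 → root in [2.637500, 3.035000]
Midpoint of [2.637500, 3.035000] = 2.836250

2.83625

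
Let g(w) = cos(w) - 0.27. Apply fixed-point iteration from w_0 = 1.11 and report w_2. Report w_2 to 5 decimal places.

0.71479

w_1 = g(1.110000) = 0.174662
w_2 = g(0.174662) = 0.714785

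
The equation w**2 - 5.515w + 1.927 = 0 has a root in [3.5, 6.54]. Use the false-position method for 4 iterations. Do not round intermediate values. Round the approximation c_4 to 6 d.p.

f(3.500000) = -5.125500, f(6.540000) = 8.630500
step 1: c = 4.632707, f(c) = -2.160404 < 0 → new bracket [4.632707, 6.540000]
step 2: c = 5.014559, f(c) = -0.582492 < 0 → new bracket [5.014559, 6.540000]
step 3: c = 5.111005, f(c) = -0.137821 < 0 → new bracket [5.111005, 6.540000]
step 4: c = 5.133466, f(c) = -0.031592 < 0 → new bracket [5.133466, 6.540000]

5.133466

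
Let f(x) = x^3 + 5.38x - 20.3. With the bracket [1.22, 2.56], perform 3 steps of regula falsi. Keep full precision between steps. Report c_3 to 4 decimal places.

False-position update: c = (a·f(b) − b·f(a))/(f(b) − f(a)); replace the endpoint whose sign matches f(c).
f(1.220000) = -11.920552, f(2.560000) = 10.250016
step 1: c = 1.940484, f(c) = -2.553346 < 0 → new bracket [1.940484, 2.560000]
step 2: c = 2.064033, f(c) = -0.402248 < 0 → new bracket [2.064033, 2.560000]
step 3: c = 2.082761, f(c) = -0.059945 < 0 → new bracket [2.082761, 2.560000]

2.0828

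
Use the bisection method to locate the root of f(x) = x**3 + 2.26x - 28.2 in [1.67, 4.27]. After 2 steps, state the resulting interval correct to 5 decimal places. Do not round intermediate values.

f(1.670000) = -19.768337, f(4.270000) = 59.304683 (opposite signs)
step 1: m = 2.970000, f(m) = 4.710273 > 0 → root in [1.670000, 2.970000]
step 2: m = 2.320000, f(m) = -10.469632 < 0 → root in [2.320000, 2.970000]

[2.32000, 2.97000]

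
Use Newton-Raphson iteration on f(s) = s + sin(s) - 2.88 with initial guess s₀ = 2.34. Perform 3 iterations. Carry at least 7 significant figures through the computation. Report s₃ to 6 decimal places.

1.951268

f'(s) = 1 + cos(s)
s_0 = 2.340000: f = 0.178465, f' = 0.304437 → s_1 = 2.340000 - (0.178465)/(0.304437) = 1.753787
s_1 = 1.753787: f = -0.142909, f' = 0.818029 → s_2 = 1.753787 - (-0.142909)/(0.818029) = 1.928486
s_2 = 1.928486: f = -0.014806, f' = 0.649889 → s_3 = 1.928486 - (-0.014806)/(0.649889) = 1.951268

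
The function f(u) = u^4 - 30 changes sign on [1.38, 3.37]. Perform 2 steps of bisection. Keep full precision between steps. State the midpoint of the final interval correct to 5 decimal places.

2.12625

f(1.380000) = -26.373261, f(3.370000) = 98.979178 (opposite signs)
step 1: m = 2.375000, f(m) = 1.816650 > 0 → root in [1.380000, 2.375000]
step 2: m = 1.877500, f(m) = -17.574331 < 0 → root in [1.877500, 2.375000]
Midpoint of [1.877500, 2.375000] = 2.126250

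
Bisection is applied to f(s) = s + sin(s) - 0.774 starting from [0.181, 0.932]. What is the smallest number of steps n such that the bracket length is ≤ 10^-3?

Initial width b − a = 0.932 − 0.181 = 0.751000.
After n steps the width is (b−a)/2^n; need (b−a)/2^n ≤ 10^-3.
So n ≥ log₂(0.751000/10^-3) = log₂(751.0000) ≈ 9.5527.
Hence n = 10.

10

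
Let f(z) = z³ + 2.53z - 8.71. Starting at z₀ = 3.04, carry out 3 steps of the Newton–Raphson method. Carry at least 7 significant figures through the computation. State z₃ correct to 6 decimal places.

1.657448

f'(z) = 3z² + 2.53
z_0 = 3.040000: f = 27.075664, f' = 30.254800 → z_1 = 3.040000 - (27.075664)/(30.254800) = 2.145079
z_1 = 2.145079: f = 6.587335, f' = 16.334088 → z_2 = 2.145079 - (6.587335)/(16.334088) = 1.741791
z_2 = 1.741791: f = 0.981041, f' = 11.631509 → z_3 = 1.741791 - (0.981041)/(11.631509) = 1.657448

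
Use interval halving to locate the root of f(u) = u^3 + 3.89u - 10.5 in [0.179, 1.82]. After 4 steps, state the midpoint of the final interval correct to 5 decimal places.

f(0.179000) = -9.797955, f(1.820000) = 2.608368 (opposite signs)
step 1: m = 0.999500, f(m) = -5.613444 < 0 → root in [0.999500, 1.820000]
step 2: m = 1.409750, f(m) = -2.214342 < 0 → root in [1.409750, 1.820000]
step 3: m = 1.614875, f(m) = -0.006831 < 0 → root in [1.614875, 1.820000]
step 4: m = 1.717437, f(m) = 1.246571 > 0 → root in [1.614875, 1.717437]
Midpoint of [1.614875, 1.717437] = 1.666156

1.66616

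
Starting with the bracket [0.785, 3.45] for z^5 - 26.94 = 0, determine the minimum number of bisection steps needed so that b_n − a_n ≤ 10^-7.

Initial width b − a = 3.45 − 0.785 = 2.665000.
After n steps the width is (b−a)/2^n; need (b−a)/2^n ≤ 10^-7.
So n ≥ log₂(2.665000/10^-7) = log₂(26650000.0000) ≈ 24.6676.
Hence n = 25.

25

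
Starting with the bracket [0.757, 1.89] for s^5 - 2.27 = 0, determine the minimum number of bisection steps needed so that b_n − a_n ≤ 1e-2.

Initial width b − a = 1.89 − 0.757 = 1.133000.
After n steps the width is (b−a)/2^n; need (b−a)/2^n ≤ 1e-2.
So n ≥ log₂(1.133000/1e-2) = log₂(113.3000) ≈ 6.8240.
Hence n = 7.

7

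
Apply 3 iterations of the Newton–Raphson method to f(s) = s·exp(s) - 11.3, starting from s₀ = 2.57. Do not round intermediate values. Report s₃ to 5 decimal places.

f'(s) = (s + 1)·exp(s)
s_0 = 2.570000: f = 22.279169, f' = 46.644993 → s_1 = 2.570000 - (22.279169)/(46.644993) = 2.092367
s_1 = 2.092367: f = 5.656709, f' = 25.060787 → s_2 = 2.092367 - (5.656709)/(25.060787) = 1.866648
s_2 = 1.866648: f = 0.770834, f' = 18.537417 → s_3 = 1.866648 - (0.770834)/(18.537417) = 1.825065

1.82507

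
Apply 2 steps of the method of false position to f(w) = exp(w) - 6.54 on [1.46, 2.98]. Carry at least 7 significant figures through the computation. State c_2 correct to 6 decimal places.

1.786961

f(1.460000) = -2.234040, f(2.980000) = 13.147817
step 1: c = 1.680763, f(c) = -1.170350 < 0 → new bracket [1.680763, 2.980000]
step 2: c = 1.786961, f(c) = -0.568723 < 0 → new bracket [1.786961, 2.980000]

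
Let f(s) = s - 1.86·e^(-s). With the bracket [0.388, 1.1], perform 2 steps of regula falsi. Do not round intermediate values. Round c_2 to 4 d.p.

f(0.388000) = -0.873847, f(1.100000) = 0.480860
step 1: c = 0.847272, f(c) = 0.050109 > 0 → new bracket [0.388000, 0.847272]
step 2: c = 0.822364, f(c) = 0.005096 > 0 → new bracket [0.388000, 0.822364]

0.8224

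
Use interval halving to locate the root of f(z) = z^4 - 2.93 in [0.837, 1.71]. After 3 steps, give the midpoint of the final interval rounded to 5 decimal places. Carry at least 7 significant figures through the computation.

1.32806

f(0.837000) = -2.439203, f(1.710000) = 5.620361 (opposite signs)
step 1: m = 1.273500, f(m) = -0.299757 < 0 → root in [1.273500, 1.710000]
step 2: m = 1.491750, f(m) = 2.022040 > 0 → root in [1.273500, 1.491750]
step 3: m = 1.382625, f(m) = 0.724413 > 0 → root in [1.273500, 1.382625]
Midpoint of [1.273500, 1.382625] = 1.328062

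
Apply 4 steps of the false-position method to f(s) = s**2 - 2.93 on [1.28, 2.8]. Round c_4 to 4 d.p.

1.7101

f(1.280000) = -1.291600, f(2.800000) = 4.910000
step 1: c = 1.596569, f(c) = -0.380969 < 0 → new bracket [1.596569, 2.800000]
step 2: c = 1.683220, f(c) = -0.096770 < 0 → new bracket [1.683220, 2.800000]
step 3: c = 1.704805, f(c) = -0.023640 < 0 → new bracket [1.704805, 2.800000]
step 4: c = 1.710053, f(c) = -0.005720 < 0 → new bracket [1.710053, 2.800000]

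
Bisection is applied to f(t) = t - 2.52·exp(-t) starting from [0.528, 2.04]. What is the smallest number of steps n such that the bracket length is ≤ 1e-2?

Initial width b − a = 2.04 − 0.528 = 1.512000.
After n steps the width is (b−a)/2^n; need (b−a)/2^n ≤ 1e-2.
So n ≥ log₂(1.512000/1e-2) = log₂(151.2000) ≈ 7.2403.
Hence n = 8.

8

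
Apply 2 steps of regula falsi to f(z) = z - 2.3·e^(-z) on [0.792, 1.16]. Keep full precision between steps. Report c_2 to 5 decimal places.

f(0.792000) = -0.249757, f(1.160000) = 0.438982
step 1: c = 0.925448, f(c) = 0.013834 > 0 → new bracket [0.792000, 0.925448]
step 2: c = 0.918444, f(c) = 0.000423 > 0 → new bracket [0.792000, 0.918444]

0.91844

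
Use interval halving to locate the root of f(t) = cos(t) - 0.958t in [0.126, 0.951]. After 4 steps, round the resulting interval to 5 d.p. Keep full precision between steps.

[0.74475, 0.79631]

f(0.126000) = 0.871364, f(0.951000) = -0.330189 (opposite signs)
step 1: m = 0.538500, f(m) = 0.342596 > 0 → root in [0.538500, 0.951000]
step 2: m = 0.744750, f(m) = 0.021787 > 0 → root in [0.744750, 0.951000]
step 3: m = 0.847875, f(m) = -0.150686 < 0 → root in [0.744750, 0.847875]
step 4: m = 0.796312, f(m) = -0.063520 < 0 → root in [0.744750, 0.796312]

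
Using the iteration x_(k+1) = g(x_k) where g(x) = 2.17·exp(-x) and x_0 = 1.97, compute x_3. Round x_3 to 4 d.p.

x_1 = g(1.970000) = 0.302621
x_2 = g(0.302621) = 1.603367
x_3 = g(1.603367) = 0.436643

0.4366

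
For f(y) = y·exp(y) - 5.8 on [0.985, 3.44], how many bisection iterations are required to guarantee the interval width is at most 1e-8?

Initial width b − a = 3.44 − 0.985 = 2.455000.
After n steps the width is (b−a)/2^n; need (b−a)/2^n ≤ 1e-8.
So n ≥ log₂(2.455000/1e-8) = log₂(245500000.0000) ≈ 27.8711.
Hence n = 28.

28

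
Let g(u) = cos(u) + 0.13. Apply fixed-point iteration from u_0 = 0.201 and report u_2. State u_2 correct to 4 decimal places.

u_1 = g(0.201000) = 1.109867
u_2 = g(1.109867) = 0.574780

0.5748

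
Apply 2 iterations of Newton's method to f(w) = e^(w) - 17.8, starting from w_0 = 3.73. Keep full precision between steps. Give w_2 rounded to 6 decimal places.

f'(w) = e^(w)
w_0 = 3.730000: f = 23.879108, f' = 41.679108 → w_1 = 3.730000 - (23.879108)/(41.679108) = 3.157072
w_1 = 3.157072: f = 5.701693, f' = 23.501693 → w_2 = 3.157072 - (5.701693)/(23.501693) = 2.914465

2.914465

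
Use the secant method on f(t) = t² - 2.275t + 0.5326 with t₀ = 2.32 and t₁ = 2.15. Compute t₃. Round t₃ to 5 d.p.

Secant update: t_(k+1) = t_k − f(t_k)·(t_k − t_(k-1))/(f(t_k) − f(t_(k-1))).
f(t_0) = 0.637000, f(t_1) = 0.263850
t_2 = 2.150000 - (0.263850)·(2.150000 - 2.320000)/(0.263850 - (0.637000)) = 2.029795; f(t_2) = 0.034884
t_3 = 2.029795 - (0.034884)·(2.029795 - 2.150000)/(0.034884 - (0.263850)) = 2.011481; f(t_3) = 0.002537

2.01148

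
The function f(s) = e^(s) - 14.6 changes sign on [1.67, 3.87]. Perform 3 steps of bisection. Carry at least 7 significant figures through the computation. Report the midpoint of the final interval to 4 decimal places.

2.6325

f(1.670000) = -9.287832, f(3.870000) = 33.342386 (opposite signs)
step 1: m = 2.770000, f(m) = 1.358634 > 0 → root in [1.670000, 2.770000]
step 2: m = 2.220000, f(m) = -5.392669 < 0 → root in [2.220000, 2.770000]
step 3: m = 2.495000, f(m) = -2.478266 < 0 → root in [2.495000, 2.770000]
Midpoint of [2.495000, 2.770000] = 2.632500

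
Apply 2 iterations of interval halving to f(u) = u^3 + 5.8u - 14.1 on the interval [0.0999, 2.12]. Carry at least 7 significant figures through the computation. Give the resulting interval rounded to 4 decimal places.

f(0.099900) = -13.519583, f(2.120000) = 7.724128 (opposite signs)
step 1: m = 1.109950, f(m) = -6.294844 < 0 → root in [1.109950, 2.120000]
step 2: m = 1.614975, f(m) = -0.521057 < 0 → root in [1.614975, 2.120000]

[1.6150, 2.1200]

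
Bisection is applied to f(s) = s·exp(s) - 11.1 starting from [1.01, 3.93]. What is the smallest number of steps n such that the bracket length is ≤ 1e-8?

Initial width b − a = 3.93 − 1.01 = 2.920000.
After n steps the width is (b−a)/2^n; need (b−a)/2^n ≤ 1e-8.
So n ≥ log₂(2.920000/1e-8) = log₂(292000000.0000) ≈ 28.1214.
Hence n = 29.

29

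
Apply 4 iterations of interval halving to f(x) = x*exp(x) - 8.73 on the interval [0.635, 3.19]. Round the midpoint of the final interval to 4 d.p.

f(0.635000) = -7.531741, f(3.190000) = 68.750084 (opposite signs)
step 1: m = 1.912500, f(m) = 4.217611 > 0 → root in [0.635000, 1.912500]
step 2: m = 1.273750, f(m) = -4.177323 < 0 → root in [1.273750, 1.912500]
step 3: m = 1.593125, f(m) = -0.893263 < 0 → root in [1.593125, 1.912500]
step 4: m = 1.752813, f(m) = 1.385148 > 0 → root in [1.593125, 1.752813]
Midpoint of [1.593125, 1.752813] = 1.672969

1.6730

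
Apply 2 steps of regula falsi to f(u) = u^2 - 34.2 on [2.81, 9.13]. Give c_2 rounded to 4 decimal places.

5.6543

f(2.810000) = -26.303900, f(9.130000) = 49.156900
step 1: c = 5.013007, f(c) = -9.069764 < 0 → new bracket [5.013007, 9.130000]
step 2: c = 5.654296, f(c) = -2.228933 < 0 → new bracket [5.654296, 9.130000]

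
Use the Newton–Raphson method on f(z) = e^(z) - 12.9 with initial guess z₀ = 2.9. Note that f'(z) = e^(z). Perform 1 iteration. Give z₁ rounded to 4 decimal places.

2.6098

z_0 = 2.900000: f = 5.274145, f' = 18.174145 → z_1 = 2.900000 - (5.274145)/(18.174145) = 2.609800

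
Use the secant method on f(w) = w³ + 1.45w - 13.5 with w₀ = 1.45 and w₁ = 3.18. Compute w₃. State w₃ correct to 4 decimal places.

2.0856

f(w_0) = -8.348875, f(w_1) = 23.268432
w_2 = 3.180000 - (23.268432)·(3.180000 - 1.450000)/(23.268432 - (-8.348875)) = 1.906824; f(w_2) = -3.801932
w_3 = 1.906824 - (-3.801932)·(1.906824 - 3.180000)/(-3.801932 - (23.268432)) = 2.085637; f(w_3) = -1.403551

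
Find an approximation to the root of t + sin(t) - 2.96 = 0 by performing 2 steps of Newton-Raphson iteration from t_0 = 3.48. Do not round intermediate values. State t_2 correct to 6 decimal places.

Newton update: t ← t − f(t)/f'(t).
f'(t) = 1 + cos(t)
t_0 = 3.480000: f = 0.188015, f' = 0.056715 → t_1 = 3.480000 - (0.188015)/(0.056715) = 0.164943
t_1 = 0.164943: f = -2.630862, f' = 1.986428 → t_2 = 0.164943 - (-2.630862)/(1.986428) = 1.489361

1.489361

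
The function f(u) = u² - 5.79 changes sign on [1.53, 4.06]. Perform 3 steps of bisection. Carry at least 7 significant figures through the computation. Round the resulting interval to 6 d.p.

[2.162500, 2.478750]

f(1.530000) = -3.449100, f(4.060000) = 10.693600 (opposite signs)
step 1: m = 2.795000, f(m) = 2.022025 > 0 → root in [1.530000, 2.795000]
step 2: m = 2.162500, f(m) = -1.113594 < 0 → root in [2.162500, 2.795000]
step 3: m = 2.478750, f(m) = 0.354202 > 0 → root in [2.162500, 2.478750]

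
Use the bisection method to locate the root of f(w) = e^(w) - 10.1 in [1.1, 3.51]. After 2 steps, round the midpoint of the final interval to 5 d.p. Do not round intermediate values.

f(1.100000) = -7.095834, f(3.510000) = 23.348268 (opposite signs)
step 1: m = 2.305000, f(m) = -0.075822 < 0 → root in [2.305000, 3.510000]
step 2: m = 2.907500, f(m) = 8.210964 > 0 → root in [2.305000, 2.907500]
Midpoint of [2.305000, 2.907500] = 2.606250

2.60625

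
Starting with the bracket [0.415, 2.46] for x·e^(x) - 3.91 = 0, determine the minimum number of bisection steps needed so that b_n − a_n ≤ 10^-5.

Initial width b − a = 2.46 − 0.415 = 2.045000.
After n steps the width is (b−a)/2^n; need (b−a)/2^n ≤ 10^-5.
So n ≥ log₂(2.045000/10^-5) = log₂(204500.0000) ≈ 17.6417.
Hence n = 18.

18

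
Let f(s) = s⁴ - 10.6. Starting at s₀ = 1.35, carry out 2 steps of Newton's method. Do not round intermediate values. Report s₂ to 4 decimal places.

1.8576

f'(s) = 4s³
s_0 = 1.350000: f = -7.278494, f' = 9.841500 → s_1 = 1.350000 - (-7.278494)/(9.841500) = 2.089572
s_1 = 2.089572: f = 8.464658, f' = 36.494864 → s_2 = 2.089572 - (8.464658)/(36.494864) = 1.857631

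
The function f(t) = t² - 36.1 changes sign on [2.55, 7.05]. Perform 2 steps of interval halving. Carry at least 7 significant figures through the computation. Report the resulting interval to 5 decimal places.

[5.92500, 7.05000]

f(2.550000) = -29.597500, f(7.050000) = 13.602500 (opposite signs)
step 1: m = 4.800000, f(m) = -13.060000 < 0 → root in [4.800000, 7.050000]
step 2: m = 5.925000, f(m) = -0.994375 < 0 → root in [5.925000, 7.050000]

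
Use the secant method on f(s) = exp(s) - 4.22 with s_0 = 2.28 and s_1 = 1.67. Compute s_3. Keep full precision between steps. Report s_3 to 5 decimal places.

1.44868

f(s_0) = 5.556680, f(s_1) = 1.092168
s_2 = 1.670000 - (1.092168)·(1.670000 - 2.280000)/(1.092168 - (5.556680)) = 1.520774; f(s_2) = 0.355764
s_3 = 1.520774 - (0.355764)·(1.520774 - 1.670000)/(0.355764 - (1.092168)) = 1.448681; f(s_3) = 0.037495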